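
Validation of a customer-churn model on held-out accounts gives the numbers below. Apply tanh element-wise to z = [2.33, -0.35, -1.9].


tanh(2.33) = 0.9812
tanh(-0.35) = -0.3364
tanh(-1.9) = -0.9562
result = [0.9812, -0.3364, -0.9562]

[0.9812, -0.3364, -0.9562]


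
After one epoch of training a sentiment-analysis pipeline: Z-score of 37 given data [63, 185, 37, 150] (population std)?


μ = 108.75, σ = 60.7387
z = (37 - 108.75)/60.7387 = -1.1813

-1.1813


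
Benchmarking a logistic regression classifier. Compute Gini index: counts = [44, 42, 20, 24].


Probabilities: [44/130, 42/130, 20/130, 24/130] ≈ [0.3385, 0.3231, 0.1538, 0.1846]
Σpᵢ² = (1936 + 1764 + 400 + 576)/130² = 4676/16900
Gini = 1 - Σpᵢ² = 1 - 4676/16900 = 0.7233

0.7233


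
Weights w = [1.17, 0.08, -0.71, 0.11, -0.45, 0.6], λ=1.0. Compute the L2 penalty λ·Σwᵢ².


‖w‖₂² = (1.17)² + (0.08)² + (-0.71)² + (0.11)² + (-0.45)² + (0.6)²
     = 1.3689 + 0.0064 + 0.5041 + 0.0121 + 0.2025 + 0.36
     = 2.454
λ·‖w‖₂² = 1.0·2.454 = 2.454

2.454


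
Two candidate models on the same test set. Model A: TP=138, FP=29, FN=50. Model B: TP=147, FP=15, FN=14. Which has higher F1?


Model A: P=138/167=0.8263, R=138/188=0.734, F1=2PR/(P+R)=2TP/(2TP+FP+FN)=276/355=0.7775
Model B: P=147/162=0.9074, R=147/161=0.913, F1=2PR/(P+R)=2TP/(2TP+FP+FN)=294/323=0.9102
0.7775 < 0.9102 → Model B

Model B


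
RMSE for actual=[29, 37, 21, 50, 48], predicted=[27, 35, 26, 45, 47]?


MSE = 59/5 = 11.8
RMSE = √(59/5) = 3.4351

3.4351


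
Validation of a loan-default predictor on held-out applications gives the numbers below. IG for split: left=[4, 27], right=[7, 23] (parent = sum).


Parent = [11, 50], H_parent = 0.6808
H_left = 0.5548 (n=31), H_right = 0.7838 (n=30)
H_children = (31/61)·0.5548 + (30/61)·0.7838 = 0.6674
IG = 0.6808 - 0.6674 = 0.0134

0.0134


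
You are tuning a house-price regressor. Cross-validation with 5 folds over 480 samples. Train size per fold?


Fold size = 480/5 = 96
Training per fold = 480 - 96 = 384

384


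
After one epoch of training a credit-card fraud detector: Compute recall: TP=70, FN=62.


Recall = TP/(TP+FN)
= 70/(70+62)
= 70/132 = 53.03%

53.03%


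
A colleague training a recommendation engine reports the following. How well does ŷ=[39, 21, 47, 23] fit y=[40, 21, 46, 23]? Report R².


ȳ = 32.5
SS_res = Σ(y-ŷ)² = 2
SS_tot = Σ(y-ȳ)² = 461
R² = 1 - SS_res/SS_tot = 1 - 0.0043 = 0.9957

0.9957


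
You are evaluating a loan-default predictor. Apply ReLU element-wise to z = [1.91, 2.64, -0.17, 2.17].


ReLU(1.91) = max(0, 1.91) = 1.91
ReLU(2.64) = max(0, 2.64) = 2.64
ReLU(-0.17) = max(0, -0.17) = 0.0
ReLU(2.17) = max(0, 2.17) = 2.17
result = [1.91, 2.64, 0.0, 2.17]

[1.91, 2.64, 0.0, 2.17]


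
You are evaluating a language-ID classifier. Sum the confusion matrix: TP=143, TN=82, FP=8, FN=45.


Total = TP + TN + FP + FN
= 143 + 82 + 8 + 45
= 278
(Predicted positive: 151, predicted negative: 127)

278


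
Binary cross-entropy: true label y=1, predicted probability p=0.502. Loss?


BCE = -[y·ln(p) + (1-y)·ln(1-p)]
= -1·ln(0.502) - 0
= -ln(0.502) = 0.6892

0.6892


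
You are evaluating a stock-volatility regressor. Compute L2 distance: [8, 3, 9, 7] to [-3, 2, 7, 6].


d = √((8+ 3)² + (3-2)² + (9-7)² + (7-6)²)
  = √(121 + 1 + 4 + 1)
  = √127 = 11.2694

11.2694


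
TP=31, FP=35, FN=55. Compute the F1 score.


Precision = 31/66 = 0.4697
Recall = 31/86 = 0.3605
F1 = 2·P·R/(P+R) = 2·TP/(2·TP+FP+FN) = 62/(62+35+55) = 62/152 = 0.4079

0.4079


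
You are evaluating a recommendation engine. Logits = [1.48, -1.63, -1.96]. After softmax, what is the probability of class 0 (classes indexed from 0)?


Exponentials: e^1.48=4.3929, e^-1.63=0.1959, e^-1.96=0.1409
Sum = 4.7297
Softmax = [0.9288, 0.0414, 0.0298]
p[0] = 4.3929/4.7297 = 0.9288

0.9288


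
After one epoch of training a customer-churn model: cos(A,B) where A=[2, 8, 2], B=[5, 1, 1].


A·B = 2·5 + 8·1 + 2·1 = 20
‖A‖ = √72 = 8.4853, ‖B‖ = √27 = 5.1962
cos = 20/(√72·√27) = 20/√1944 = 0.4536

0.4536


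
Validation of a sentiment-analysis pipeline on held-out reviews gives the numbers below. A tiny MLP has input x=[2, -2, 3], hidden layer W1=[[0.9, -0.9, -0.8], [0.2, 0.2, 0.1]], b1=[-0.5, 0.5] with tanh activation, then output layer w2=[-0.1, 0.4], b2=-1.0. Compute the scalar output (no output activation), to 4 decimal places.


z1[0] = (0.9)·(2) + (-0.9)·(-2) + (-0.8)·(3) - 0.5 = 0.7
z1[1] = (0.2)·(2) + (0.2)·(-2) + (0.1)·(3) + 0.5 = 0.8
h = tanh(z1) = [0.6044, 0.664]
output = (-0.1)·(0.6044) + (0.4)·(0.664) - 1.0 = -0.7948

-0.7948


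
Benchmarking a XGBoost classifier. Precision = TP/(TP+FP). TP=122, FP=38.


Precision = TP/(TP+FP)
= 122/(122+38)
= 122/160 = 76.25%

76.25%


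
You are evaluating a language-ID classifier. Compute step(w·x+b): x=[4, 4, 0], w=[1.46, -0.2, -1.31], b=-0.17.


z = (4)·(1.46) + (4)·(-0.2) + (0)·(-1.31) - 0.17
  = 4.87
step(z) = 1 (z≥0)

1


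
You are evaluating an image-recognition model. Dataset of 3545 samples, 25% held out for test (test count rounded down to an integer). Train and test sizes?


Test = ⌊3545·25/100⌋ = 886
Train = 3545 - 886 = 2659

Train: 2659, Test: 886


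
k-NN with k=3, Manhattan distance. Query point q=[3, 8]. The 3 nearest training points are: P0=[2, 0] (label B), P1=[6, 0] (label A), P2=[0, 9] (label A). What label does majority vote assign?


d(q,P0) = 9  (label B)
d(q,P1) = 11  (label A)
d(q,P2) = 4  (label A)
Votes: A=2, B=1
Majority → A

A


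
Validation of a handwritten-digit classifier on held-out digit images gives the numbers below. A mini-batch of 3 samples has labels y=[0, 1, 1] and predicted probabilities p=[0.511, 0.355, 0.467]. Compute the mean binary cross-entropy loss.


L[0] = -ln(1-0.511) = -ln(0.489) = 0.7154
L[1] = -ln(0.355) = 1.0356
L[2] = -ln(0.467) = 0.7614
mean = (0.7154 + 1.0356 + 0.7614)/3 = 0.8375

0.8375


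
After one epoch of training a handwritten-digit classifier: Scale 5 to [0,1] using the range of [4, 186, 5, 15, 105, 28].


min=4, max=186
(5-4)/(186-4) = 1/182 = 0.0055

0.0055


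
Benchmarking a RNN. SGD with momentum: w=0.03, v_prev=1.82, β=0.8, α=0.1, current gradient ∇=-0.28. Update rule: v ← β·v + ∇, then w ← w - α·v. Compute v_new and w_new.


v_new = 0.8·1.82 - 0.28 = 1.456 - 0.28 = 1.176
w_new = 0.03 - 0.1·1.176 = 0.03 - 0.1176 = -0.0876

v_new=1.176, w_new=-0.0876


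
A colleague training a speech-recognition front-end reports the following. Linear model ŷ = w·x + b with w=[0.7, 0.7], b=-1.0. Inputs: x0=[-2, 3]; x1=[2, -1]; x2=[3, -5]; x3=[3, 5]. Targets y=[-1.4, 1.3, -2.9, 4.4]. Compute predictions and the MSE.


ŷ0 = (0.7)·(-2) + (0.7)·(3) - 1.0 = -0.3
ŷ1 = (0.7)·(2) + (0.7)·(-1) - 1.0 = -0.3
ŷ2 = (0.7)·(3) + (0.7)·(-5) - 1.0 = -2.4
ŷ3 = (0.7)·(3) + (0.7)·(5) - 1.0 = 4.6
errors² = [1.21, 2.56, 0.25, 0.04]
MSE = 4.0600/4 = 1.015

1.015


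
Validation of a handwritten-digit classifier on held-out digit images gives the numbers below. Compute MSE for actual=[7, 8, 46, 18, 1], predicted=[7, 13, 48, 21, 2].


Squared errors: (7-7)²=0, (8-13)²=25, (46-48)²=4, (18-21)²=9, (1-2)²=1
Sum = 39
MSE = 39/5 = 39/5

39/5


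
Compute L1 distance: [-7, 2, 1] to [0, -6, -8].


d = |-7-0| + |2+ 6| + |1+ 8|
  = 7 + 8 + 9
  = 24

24


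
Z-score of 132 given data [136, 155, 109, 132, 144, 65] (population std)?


μ = 123.5, σ = 29.6465
z = (132 - 123.5)/29.6465 = 0.2867

0.2867


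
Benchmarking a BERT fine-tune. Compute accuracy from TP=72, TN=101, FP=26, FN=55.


Accuracy = (TP+TN)/(TP+TN+FP+FN)
= (72+101)/(254)
= 173/254 = 68.11%

68.11%


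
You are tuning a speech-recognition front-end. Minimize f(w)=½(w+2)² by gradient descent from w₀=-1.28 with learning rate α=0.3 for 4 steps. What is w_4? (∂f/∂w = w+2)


step 1: grad = -1.28+2 = 0.72; w = -1.28 - 0.3·(0.72) = -1.496
step 2: grad = -1.496+2 = 0.504; w = -1.496 - 0.3·(0.504) = -1.6472
step 3: grad = -1.6472+2 = 0.3528; w = -1.6472 - 0.3·(0.3528) = -1.75304
step 4: grad = -1.75304+2 = 0.24696; w = -1.75304 - 0.3·(0.24696) = -1.827128

-1.827128


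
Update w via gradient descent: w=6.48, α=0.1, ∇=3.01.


w_new = w - α·∇
= 6.48 - 0.1·3.01
= 6.48 - 0.301
= 6.179

6.179


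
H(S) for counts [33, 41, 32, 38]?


Probabilities: [33/144, 41/144, 32/144, 38/144] ≈ [0.2292, 0.2847, 0.2222, 0.2639]
H = -((33/144)·log₂(33/144) + (41/144)·log₂(41/144) + (32/144)·log₂(32/144) + (38/144)·log₂(38/144))
  = 1.9925 bits

1.9925 bits


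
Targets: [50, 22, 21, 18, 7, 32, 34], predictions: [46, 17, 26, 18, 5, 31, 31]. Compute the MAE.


Absolute errors: |50-46|=4, |22-17|=5, |21-26|=5, |18-18|=0, |7-5|=2, |32-31|=1, |34-31|=3
Sum = 20
MAE = 20/7 = 20/7

20/7


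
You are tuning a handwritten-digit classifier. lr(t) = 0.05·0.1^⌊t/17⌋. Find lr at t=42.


n_drops = ⌊42/17⌋ = 2
lr = 0.05·0.1^2 = 0.05·0.01 = 0.0005

0.0005


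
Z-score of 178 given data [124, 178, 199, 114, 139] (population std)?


μ = 150.8, σ = 32.4801
z = (178 - 150.8)/32.4801 = 0.8374

0.8374


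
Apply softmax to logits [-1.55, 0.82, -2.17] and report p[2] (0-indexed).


Exponentials: e^-1.55=0.2122, e^0.82=2.2705, e^-2.17=0.1142
Sum = 2.5969
Softmax = [0.0817, 0.8743, 0.044]
p[2] = 0.1142/2.5969 = 0.044

0.044


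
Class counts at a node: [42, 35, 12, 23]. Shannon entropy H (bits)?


Probabilities: [42/112, 35/112, 12/112, 23/112] ≈ [0.375, 0.3125, 0.1071, 0.2054]
H = -((42/112)·log₂(42/112) + (35/112)·log₂(35/112) + (12/112)·log₂(12/112) + (23/112)·log₂(23/112))
  = 1.8693 bits

1.8693 bits


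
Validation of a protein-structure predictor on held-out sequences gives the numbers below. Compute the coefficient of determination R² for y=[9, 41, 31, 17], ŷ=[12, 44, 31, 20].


ȳ = 24.5
SS_res = Σ(y-ŷ)² = 27
SS_tot = Σ(y-ȳ)² = 611
R² = 1 - SS_res/SS_tot = 1 - 0.0442 = 0.9558

0.9558


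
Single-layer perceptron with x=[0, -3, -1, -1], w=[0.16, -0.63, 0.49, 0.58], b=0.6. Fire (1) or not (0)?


z = (0)·(0.16) + (-3)·(-0.63) + (-1)·(0.49) + (-1)·(0.58) + 0.6
  = 1.42
step(z) = 1 (z≥0)

1


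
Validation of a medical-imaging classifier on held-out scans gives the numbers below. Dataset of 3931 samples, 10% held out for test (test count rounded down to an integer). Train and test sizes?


Test = ⌊3931·10/100⌋ = 393
Train = 3931 - 393 = 3538

Train: 3538, Test: 393


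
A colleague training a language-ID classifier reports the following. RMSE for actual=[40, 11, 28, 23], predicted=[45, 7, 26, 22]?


MSE = 46/4 = 11.5
RMSE = √(46/4) = 3.3912

3.3912


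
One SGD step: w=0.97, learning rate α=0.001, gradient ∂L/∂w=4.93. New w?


w_new = w - α·∇
= 0.97 - 0.001·4.93
= 0.97 - 0.00493
= 0.96507

0.96507


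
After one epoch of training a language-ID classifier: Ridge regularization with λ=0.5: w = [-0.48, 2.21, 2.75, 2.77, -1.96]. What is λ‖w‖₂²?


‖w‖₂² = (-0.48)² + (2.21)² + (2.75)² + (2.77)² + (-1.96)²
     = 0.2304 + 4.8841 + 7.5625 + 7.6729 + 3.8416
     = 24.1915
λ·‖w‖₂² = 0.5·24.1915 = 12.09575

12.09575


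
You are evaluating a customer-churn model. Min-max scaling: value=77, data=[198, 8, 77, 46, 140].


min=8, max=198
(77-8)/(198-8) = 69/190 = 0.3632

0.3632


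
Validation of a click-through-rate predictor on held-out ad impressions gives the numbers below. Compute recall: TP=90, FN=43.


Recall = TP/(TP+FN)
= 90/(90+43)
= 90/133 = 67.67%

67.67%


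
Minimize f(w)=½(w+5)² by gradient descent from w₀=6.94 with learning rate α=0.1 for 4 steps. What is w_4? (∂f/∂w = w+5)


step 1: grad = 6.94+5 = 11.94; w = 6.94 - 0.1·(11.94) = 5.746
step 2: grad = 5.746+5 = 10.746; w = 5.746 - 0.1·(10.746) = 4.6714
step 3: grad = 4.6714+5 = 9.6714; w = 4.6714 - 0.1·(9.6714) = 3.70426
step 4: grad = 3.70426+5 = 8.70426; w = 3.70426 - 0.1·(8.70426) = 2.833834

2.833834


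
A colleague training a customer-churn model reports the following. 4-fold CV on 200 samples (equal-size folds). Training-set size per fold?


Fold size = 200/4 = 50
Training per fold = 200 - 50 = 150

150


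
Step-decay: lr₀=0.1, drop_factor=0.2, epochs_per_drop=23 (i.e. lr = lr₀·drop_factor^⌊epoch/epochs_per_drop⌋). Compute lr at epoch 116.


n_drops = ⌊116/23⌋ = 5
lr = 0.1·0.2^5 = 0.1·0.00032 = 0.000032

0.000032


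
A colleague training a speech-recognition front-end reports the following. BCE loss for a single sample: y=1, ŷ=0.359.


BCE = -[y·ln(p) + (1-y)·ln(1-p)]
= -1·ln(0.359) - 0
= -ln(0.359) = 1.0244

1.0244


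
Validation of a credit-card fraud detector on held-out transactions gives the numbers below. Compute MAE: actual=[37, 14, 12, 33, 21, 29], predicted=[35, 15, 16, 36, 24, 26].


Absolute errors: |37-35|=2, |14-15|=1, |12-16|=4, |33-36|=3, |21-24|=3, |29-26|=3
Sum = 16
MAE = 16/6 = 8/3

8/3


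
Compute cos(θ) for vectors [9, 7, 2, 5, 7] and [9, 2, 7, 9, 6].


A·B = 9·9 + 7·2 + 2·7 + 5·9 + 7·6 = 196
‖A‖ = √208 = 14.4222, ‖B‖ = √251 = 15.843
cos = 196/(√208·√251) = 196/√52208 = 0.8578

0.8578


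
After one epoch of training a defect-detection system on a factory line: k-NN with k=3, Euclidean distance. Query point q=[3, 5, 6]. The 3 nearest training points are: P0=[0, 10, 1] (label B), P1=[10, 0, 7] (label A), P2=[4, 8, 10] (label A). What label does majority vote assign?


d(q,P0) = 7.6811  (label B)
d(q,P1) = 8.6603  (label A)
d(q,P2) = 5.099  (label A)
Votes: A=2, B=1
Majority → A

A


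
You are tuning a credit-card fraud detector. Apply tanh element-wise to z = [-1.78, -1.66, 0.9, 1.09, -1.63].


tanh(-1.78) = -0.9447
tanh(-1.66) = -0.9302
tanh(0.9) = 0.7163
tanh(1.09) = 0.7969
tanh(-1.63) = -0.9261
result = [-0.9447, -0.9302, 0.7163, 0.7969, -0.9261]

[-0.9447, -0.9302, 0.7163, 0.7969, -0.9261]


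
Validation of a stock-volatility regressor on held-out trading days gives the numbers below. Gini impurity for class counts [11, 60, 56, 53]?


Probabilities: [11/180, 60/180, 56/180, 53/180] ≈ [0.0611, 0.3333, 0.3111, 0.2944]
Σpᵢ² = (121 + 3600 + 3136 + 2809)/180² = 9666/32400
Gini = 1 - Σpᵢ² = 1 - 9666/32400 = 0.7017

0.7017


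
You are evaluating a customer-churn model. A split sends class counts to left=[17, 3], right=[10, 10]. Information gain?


Parent = [27, 13], H_parent = 0.9097
H_left = 0.6098 (n=20), H_right = 1 (n=20)
H_children = (20/40)·0.6098 + (20/40)·1 = 0.8049
IG = 0.9097 - 0.8049 = 0.1048

0.1048


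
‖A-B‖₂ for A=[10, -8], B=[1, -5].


d = √((10-1)² + (-8+ 5)²)
  = √(81 + 9)
  = √90 = 9.4868

9.4868


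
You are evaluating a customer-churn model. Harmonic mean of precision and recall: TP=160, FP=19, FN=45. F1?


Precision = 160/179 = 0.8939
Recall = 160/205 = 0.7805
F1 = 2·P·R/(P+R) = 2·TP/(2·TP+FP+FN) = 320/(320+19+45) = 320/384 = 0.8333

0.8333


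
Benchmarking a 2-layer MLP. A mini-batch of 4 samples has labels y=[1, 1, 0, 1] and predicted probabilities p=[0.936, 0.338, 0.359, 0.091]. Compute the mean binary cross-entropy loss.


L[0] = -ln(0.936) = 0.0661
L[1] = -ln(0.338) = 1.0847
L[2] = -ln(1-0.359) = -ln(0.641) = 0.4447
L[3] = -ln(0.091) = 2.3969
mean = (0.0661 + 1.0847 + 0.4447 + 2.3969)/4 = 0.9981

0.9981


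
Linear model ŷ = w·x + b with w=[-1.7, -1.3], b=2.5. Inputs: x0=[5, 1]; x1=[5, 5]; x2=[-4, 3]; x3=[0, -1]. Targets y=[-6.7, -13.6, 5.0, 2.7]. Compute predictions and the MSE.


ŷ0 = (-1.7)·(5) + (-1.3)·(1) + 2.5 = -7.3
ŷ1 = (-1.7)·(5) + (-1.3)·(5) + 2.5 = -12.5
ŷ2 = (-1.7)·(-4) + (-1.3)·(3) + 2.5 = 5.4
ŷ3 = (-1.7)·(0) + (-1.3)·(-1) + 2.5 = 3.8
errors² = [0.36, 1.21, 0.16, 1.21]
MSE = 2.9400/4 = 0.735

0.735


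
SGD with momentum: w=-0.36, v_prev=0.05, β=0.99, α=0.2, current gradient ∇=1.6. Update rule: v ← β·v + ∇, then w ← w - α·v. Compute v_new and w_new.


v_new = 0.99·0.05 + 1.6 = 0.0495 + 1.6 = 1.6495
w_new = -0.36 - 0.2·1.6495 = -0.36 - 0.3299 = -0.6899

v_new=1.6495, w_new=-0.6899


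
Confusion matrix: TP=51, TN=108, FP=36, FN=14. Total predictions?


Total = TP + TN + FP + FN
= 51 + 108 + 36 + 14
= 209
(Predicted positive: 87, predicted negative: 122)

209


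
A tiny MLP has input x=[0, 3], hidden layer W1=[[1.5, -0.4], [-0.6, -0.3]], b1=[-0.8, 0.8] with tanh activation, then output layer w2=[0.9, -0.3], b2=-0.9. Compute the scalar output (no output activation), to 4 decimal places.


z1[0] = (1.5)·(0) + (-0.4)·(3) - 0.8 = -2.0
z1[1] = (-0.6)·(0) + (-0.3)·(3) + 0.8 = -0.1
h = tanh(z1) = [-0.964, -0.0997]
output = (0.9)·(-0.964) + (-0.3)·(-0.0997) - 0.9 = -1.7377

-1.7377


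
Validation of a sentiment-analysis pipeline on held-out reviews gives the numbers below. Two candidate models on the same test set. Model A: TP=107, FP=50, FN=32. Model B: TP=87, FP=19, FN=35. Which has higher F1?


Model A: P=107/157=0.6815, R=107/139=0.7698, F1=2PR/(P+R)=2TP/(2TP+FP+FN)=214/296=0.723
Model B: P=87/106=0.8208, R=87/122=0.7131, F1=2PR/(P+R)=2TP/(2TP+FP+FN)=174/228=0.7632
0.723 < 0.7632 → Model B

Model B


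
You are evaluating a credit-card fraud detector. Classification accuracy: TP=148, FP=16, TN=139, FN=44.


Accuracy = (TP+TN)/(TP+TN+FP+FN)
= (148+139)/(347)
= 287/347 = 82.71%

82.71%


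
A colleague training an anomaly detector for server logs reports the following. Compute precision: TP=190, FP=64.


Precision = TP/(TP+FP)
= 190/(190+64)
= 190/254 = 74.8%

74.8%


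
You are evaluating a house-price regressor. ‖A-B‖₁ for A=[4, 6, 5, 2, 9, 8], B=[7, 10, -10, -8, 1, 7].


d = |4-7| + |6-10| + |5+ 10| + |2+ 8| + |9-1| + |8-7|
  = 3 + 4 + 15 + 10 + 8 + 1
  = 41

41


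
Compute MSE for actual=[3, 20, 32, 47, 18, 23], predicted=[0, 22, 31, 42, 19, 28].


Squared errors: (3-0)²=9, (20-22)²=4, (32-31)²=1, (47-42)²=25, (18-19)²=1, (23-28)²=25
Sum = 65
MSE = 65/6 = 65/6

65/6


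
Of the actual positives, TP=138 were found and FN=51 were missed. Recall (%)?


Recall = TP/(TP+FN)
= 138/(138+51)
= 138/189 = 73.02%

73.02%


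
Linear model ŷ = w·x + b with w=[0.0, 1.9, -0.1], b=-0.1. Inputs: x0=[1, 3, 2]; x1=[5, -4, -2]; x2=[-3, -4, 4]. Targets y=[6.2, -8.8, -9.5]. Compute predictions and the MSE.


ŷ0 = (0.0)·(1) + (1.9)·(3) + (-0.1)·(2) - 0.1 = 5.4
ŷ1 = (0.0)·(5) + (1.9)·(-4) + (-0.1)·(-2) - 0.1 = -7.5
ŷ2 = (0.0)·(-3) + (1.9)·(-4) + (-0.1)·(4) - 0.1 = -8.1
errors² = [0.64, 1.69, 1.96]
MSE = 4.2900/3 = 1.43

1.43


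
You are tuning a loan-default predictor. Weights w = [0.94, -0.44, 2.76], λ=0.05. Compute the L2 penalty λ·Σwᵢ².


‖w‖₂² = (0.94)² + (-0.44)² + (2.76)²
     = 0.8836 + 0.1936 + 7.6176
     = 8.6948
λ·‖w‖₂² = 0.05·8.6948 = 0.43474

0.43474


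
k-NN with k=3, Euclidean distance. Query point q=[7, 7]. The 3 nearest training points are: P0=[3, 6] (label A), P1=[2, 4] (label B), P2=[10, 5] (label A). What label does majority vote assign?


d(q,P0) = 4.1231  (label A)
d(q,P1) = 5.831  (label B)
d(q,P2) = 3.6056  (label A)
Votes: A=2, B=1
Majority → A

A


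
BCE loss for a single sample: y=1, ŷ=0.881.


BCE = -[y·ln(p) + (1-y)·ln(1-p)]
= -1·ln(0.881) - 0
= -ln(0.881) = 0.1267

0.1267


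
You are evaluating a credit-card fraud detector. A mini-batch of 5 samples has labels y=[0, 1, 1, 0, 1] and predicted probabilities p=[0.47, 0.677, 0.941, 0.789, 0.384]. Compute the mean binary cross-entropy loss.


L[0] = -ln(1-0.47) = -ln(0.53) = 0.6349
L[1] = -ln(0.677) = 0.3901
L[2] = -ln(0.941) = 0.0608
L[3] = -ln(1-0.789) = -ln(0.211) = 1.5559
L[4] = -ln(0.384) = 0.9571
mean = (0.6349 + 0.3901 + 0.0608 + 1.5559 + 0.9571)/5 = 0.7198

0.7198


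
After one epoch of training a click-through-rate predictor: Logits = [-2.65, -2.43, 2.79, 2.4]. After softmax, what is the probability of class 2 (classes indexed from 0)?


Exponentials: e^-2.65=0.0707, e^-2.43=0.088, e^2.79=16.281, e^2.4=11.0232
Sum = 27.4629
Softmax = [0.0026, 0.0032, 0.5928, 0.4014]
p[2] = 16.281/27.4629 = 0.5928

0.5928


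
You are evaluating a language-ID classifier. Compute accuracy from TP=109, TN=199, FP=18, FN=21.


Accuracy = (TP+TN)/(TP+TN+FP+FN)
= (109+199)/(347)
= 308/347 = 88.76%

88.76%


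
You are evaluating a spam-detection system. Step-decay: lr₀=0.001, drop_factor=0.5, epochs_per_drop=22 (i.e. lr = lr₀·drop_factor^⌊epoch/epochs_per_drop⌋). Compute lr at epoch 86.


n_drops = ⌊86/22⌋ = 3
lr = 0.001·0.5^3 = 0.001·0.125 = 0.000125

0.000125


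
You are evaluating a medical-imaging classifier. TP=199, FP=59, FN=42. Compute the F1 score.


Precision = 199/258 = 0.7713
Recall = 199/241 = 0.8257
F1 = 2·P·R/(P+R) = 2·TP/(2·TP+FP+FN) = 398/(398+59+42) = 398/499 = 0.7976

0.7976


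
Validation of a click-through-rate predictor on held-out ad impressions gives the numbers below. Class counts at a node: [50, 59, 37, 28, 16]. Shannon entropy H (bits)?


Probabilities: [50/190, 59/190, 37/190, 28/190, 16/190] ≈ [0.2632, 0.3105, 0.1947, 0.1474, 0.0842]
H = -((50/190)·log₂(50/190) + (59/190)·log₂(59/190) + (37/190)·log₂(37/190) + (28/190)·log₂(28/190) + (16/190)·log₂(16/190))
  = 2.1981 bits

2.1981 bits


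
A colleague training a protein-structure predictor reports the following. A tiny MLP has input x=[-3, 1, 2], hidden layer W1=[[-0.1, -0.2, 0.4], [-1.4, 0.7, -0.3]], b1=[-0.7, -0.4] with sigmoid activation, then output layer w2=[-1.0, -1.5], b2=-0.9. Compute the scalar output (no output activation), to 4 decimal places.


z1[0] = (-0.1)·(-3) + (-0.2)·(1) + (0.4)·(2) - 0.7 = 0.2
z1[1] = (-1.4)·(-3) + (0.7)·(1) + (-0.3)·(2) - 0.4 = 3.9
h = sigmoid(z1) = [0.5498, 0.9802]
output = (-1.0)·(0.5498) + (-1.5)·(0.9802) - 0.9 = -2.9201

-2.9201


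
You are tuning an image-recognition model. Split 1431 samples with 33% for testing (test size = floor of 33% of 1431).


Test = ⌊1431·33/100⌋ = 472
Train = 1431 - 472 = 959

Train: 959, Test: 472


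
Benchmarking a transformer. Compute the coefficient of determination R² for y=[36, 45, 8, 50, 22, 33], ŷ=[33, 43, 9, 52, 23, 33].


ȳ = 32.3333
SS_res = Σ(y-ŷ)² = 19
SS_tot = Σ(y-ȳ)² = 1185.33
R² = 1 - SS_res/SS_tot = 1 - 0.016 = 0.984

0.984


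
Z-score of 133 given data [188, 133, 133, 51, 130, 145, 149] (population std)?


μ = 132.7143, σ = 38.0928
z = (133 - 132.7143)/38.0928 = 0.0075

0.0075


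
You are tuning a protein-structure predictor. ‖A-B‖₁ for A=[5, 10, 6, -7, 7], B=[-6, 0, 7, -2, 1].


d = |5+ 6| + |10-0| + |6-7| + |-7+ 2| + |7-1|
  = 11 + 10 + 1 + 5 + 6
  = 33

33


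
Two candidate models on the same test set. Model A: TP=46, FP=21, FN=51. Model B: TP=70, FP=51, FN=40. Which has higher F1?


Model A: P=46/67=0.6866, R=46/97=0.4742, F1=2PR/(P+R)=2TP/(2TP+FP+FN)=92/164=0.561
Model B: P=70/121=0.5785, R=70/110=0.6364, F1=2PR/(P+R)=2TP/(2TP+FP+FN)=140/231=0.6061
0.561 < 0.6061 → Model B

Model B


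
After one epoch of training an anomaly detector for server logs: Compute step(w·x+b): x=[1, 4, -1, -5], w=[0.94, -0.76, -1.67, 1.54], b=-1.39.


z = (1)·(0.94) + (4)·(-0.76) + (-1)·(-1.67) + (-5)·(1.54) - 1.39
  = -9.52
step(z) = 0 (z<0)

0


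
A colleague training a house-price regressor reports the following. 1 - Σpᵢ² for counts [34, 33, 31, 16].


Probabilities: [34/114, 33/114, 31/114, 16/114] ≈ [0.2982, 0.2895, 0.2719, 0.1404]
Σpᵢ² = (1156 + 1089 + 961 + 256)/114² = 3462/12996
Gini = 1 - Σpᵢ² = 1 - 3462/12996 = 0.7336

0.7336


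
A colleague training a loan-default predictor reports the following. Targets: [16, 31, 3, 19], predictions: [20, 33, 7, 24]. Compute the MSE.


Squared errors: (16-20)²=16, (31-33)²=4, (3-7)²=16, (19-24)²=25
Sum = 61
MSE = 61/4 = 61/4

61/4


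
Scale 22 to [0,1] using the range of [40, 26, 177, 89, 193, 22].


min=22, max=193
(22-22)/(193-22) = 0/171 = 0.0

0.0


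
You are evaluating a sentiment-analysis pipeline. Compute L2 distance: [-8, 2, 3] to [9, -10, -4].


d = √((-8-9)² + (2+ 10)² + (3+ 4)²)
  = √(289 + 144 + 49)
  = √482 = 21.9545

21.9545


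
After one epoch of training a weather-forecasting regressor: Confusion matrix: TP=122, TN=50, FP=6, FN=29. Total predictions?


Total = TP + TN + FP + FN
= 122 + 50 + 6 + 29
= 207
(Predicted positive: 128, predicted negative: 79)

207


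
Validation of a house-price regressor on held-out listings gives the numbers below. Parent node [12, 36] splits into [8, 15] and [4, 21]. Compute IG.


Parent = [12, 36], H_parent = 0.8113
H_left = 0.9321 (n=23), H_right = 0.6343 (n=25)
H_children = (23/48)·0.9321 + (25/48)·0.6343 = 0.777
IG = 0.8113 - 0.777 = 0.0343

0.0343


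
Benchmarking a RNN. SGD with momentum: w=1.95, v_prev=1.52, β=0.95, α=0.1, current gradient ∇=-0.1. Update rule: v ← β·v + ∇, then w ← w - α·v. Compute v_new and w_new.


v_new = 0.95·1.52 - 0.1 = 1.444 - 0.1 = 1.344
w_new = 1.95 - 0.1·1.344 = 1.95 - 0.1344 = 1.8156

v_new=1.344, w_new=1.8156


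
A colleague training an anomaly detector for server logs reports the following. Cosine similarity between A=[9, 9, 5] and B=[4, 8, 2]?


A·B = 9·4 + 9·8 + 5·2 = 118
‖A‖ = √187 = 13.6748, ‖B‖ = √84 = 9.1652
cos = 118/(√187·√84) = 118/√15708 = 0.9415

0.9415


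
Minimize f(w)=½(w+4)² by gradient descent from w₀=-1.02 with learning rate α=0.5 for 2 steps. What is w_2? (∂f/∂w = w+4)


step 1: grad = -1.02+4 = 2.98; w = -1.02 - 0.5·(2.98) = -2.51
step 2: grad = -2.51+4 = 1.49; w = -2.51 - 0.5·(1.49) = -3.255

-3.255


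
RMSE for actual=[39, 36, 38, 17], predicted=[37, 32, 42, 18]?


MSE = 37/4 = 9.25
RMSE = √(37/4) = 3.0414

3.0414


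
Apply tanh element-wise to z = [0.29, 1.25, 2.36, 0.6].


tanh(0.29) = 0.2821
tanh(1.25) = 0.8483
tanh(2.36) = 0.9823
tanh(0.6) = 0.537
result = [0.2821, 0.8483, 0.9823, 0.537]

[0.2821, 0.8483, 0.9823, 0.537]


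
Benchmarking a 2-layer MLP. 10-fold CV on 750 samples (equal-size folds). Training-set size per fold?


Fold size = 750/10 = 75
Training per fold = 750 - 75 = 675

675


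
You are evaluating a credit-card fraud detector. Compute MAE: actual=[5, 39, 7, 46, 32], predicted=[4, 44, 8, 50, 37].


Absolute errors: |5-4|=1, |39-44|=5, |7-8|=1, |46-50|=4, |32-37|=5
Sum = 16
MAE = 16/5 = 16/5

16/5


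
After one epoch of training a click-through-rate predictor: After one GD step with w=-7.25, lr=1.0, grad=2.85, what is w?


w_new = w - α·∇
= -7.25 - 1.0·2.85
= -7.25 - 2.85
= -10.1

-10.1


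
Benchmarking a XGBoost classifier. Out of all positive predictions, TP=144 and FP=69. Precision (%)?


Precision = TP/(TP+FP)
= 144/(144+69)
= 144/213 = 67.61%

67.61%


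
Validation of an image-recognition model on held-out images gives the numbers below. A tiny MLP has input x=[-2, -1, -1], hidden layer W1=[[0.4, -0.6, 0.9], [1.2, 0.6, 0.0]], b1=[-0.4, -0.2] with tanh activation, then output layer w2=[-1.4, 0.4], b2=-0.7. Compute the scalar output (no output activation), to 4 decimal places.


z1[0] = (0.4)·(-2) + (-0.6)·(-1) + (0.9)·(-1) - 0.4 = -1.5
z1[1] = (1.2)·(-2) + (0.6)·(-1) + (0.0)·(-1) - 0.2 = -3.2
h = tanh(z1) = [-0.9051, -0.9967]
output = (-1.4)·(-0.9051) + (0.4)·(-0.9967) - 0.7 = 0.1685

0.1685


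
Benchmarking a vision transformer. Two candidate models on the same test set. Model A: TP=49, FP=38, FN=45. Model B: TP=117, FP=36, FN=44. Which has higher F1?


Model A: P=49/87=0.5632, R=49/94=0.5213, F1=2PR/(P+R)=2TP/(2TP+FP+FN)=98/181=0.5414
Model B: P=117/153=0.7647, R=117/161=0.7267, F1=2PR/(P+R)=2TP/(2TP+FP+FN)=234/314=0.7452
0.5414 < 0.7452 → Model B

Model B


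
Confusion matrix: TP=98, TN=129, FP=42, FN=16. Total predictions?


Total = TP + TN + FP + FN
= 98 + 129 + 42 + 16
= 285
(Predicted positive: 140, predicted negative: 145)

285


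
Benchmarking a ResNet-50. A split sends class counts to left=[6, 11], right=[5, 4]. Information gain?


Parent = [11, 15], H_parent = 0.9829
H_left = 0.9367 (n=17), H_right = 0.9911 (n=9)
H_children = (17/26)·0.9367 + (9/26)·0.9911 = 0.9555
IG = 0.9829 - 0.9555 = 0.0274

0.0274


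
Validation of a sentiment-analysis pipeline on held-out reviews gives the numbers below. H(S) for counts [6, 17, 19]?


Probabilities: [6/42, 17/42, 19/42] ≈ [0.1429, 0.4048, 0.4524]
H = -((6/42)·log₂(6/42) + (17/42)·log₂(17/42) + (19/42)·log₂(19/42))
  = 1.4469 bits

1.4469 bits


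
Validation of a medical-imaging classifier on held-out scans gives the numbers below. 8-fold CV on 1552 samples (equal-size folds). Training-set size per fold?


Fold size = 1552/8 = 194
Training per fold = 1552 - 194 = 1358

1358


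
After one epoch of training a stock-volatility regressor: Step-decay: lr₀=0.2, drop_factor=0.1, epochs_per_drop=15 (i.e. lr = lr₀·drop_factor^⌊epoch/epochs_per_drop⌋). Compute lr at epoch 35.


n_drops = ⌊35/15⌋ = 2
lr = 0.2·0.1^2 = 0.2·0.01 = 0.002

0.002


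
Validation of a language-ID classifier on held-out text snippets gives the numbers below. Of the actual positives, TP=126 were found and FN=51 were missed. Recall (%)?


Recall = TP/(TP+FN)
= 126/(126+51)
= 126/177 = 71.19%

71.19%


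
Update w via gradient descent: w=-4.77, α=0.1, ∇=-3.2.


w_new = w - α·∇
= -4.77 - 0.1·-3.2
= -4.77 + 0.32
= -4.45

-4.45


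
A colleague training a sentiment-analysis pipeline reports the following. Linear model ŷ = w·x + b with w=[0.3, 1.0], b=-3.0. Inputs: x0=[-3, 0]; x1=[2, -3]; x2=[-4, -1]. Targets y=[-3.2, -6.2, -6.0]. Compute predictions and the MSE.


ŷ0 = (0.3)·(-3) + (1.0)·(0) - 3.0 = -3.9
ŷ1 = (0.3)·(2) + (1.0)·(-3) - 3.0 = -5.4
ŷ2 = (0.3)·(-4) + (1.0)·(-1) - 3.0 = -5.2
errors² = [0.49, 0.64, 0.64]
MSE = 1.7700/3 = 0.59

0.59


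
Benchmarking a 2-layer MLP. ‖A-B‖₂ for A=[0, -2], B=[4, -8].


d = √((0-4)² + (-2+ 8)²)
  = √(16 + 36)
  = √52 = 7.2111

7.2111


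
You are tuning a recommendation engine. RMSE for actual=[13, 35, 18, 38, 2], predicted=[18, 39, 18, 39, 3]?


MSE = 43/5 = 8.6
RMSE = √(43/5) = 2.9326

2.9326


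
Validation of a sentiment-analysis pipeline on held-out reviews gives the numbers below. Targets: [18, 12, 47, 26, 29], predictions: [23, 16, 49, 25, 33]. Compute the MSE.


Squared errors: (18-23)²=25, (12-16)²=16, (47-49)²=4, (26-25)²=1, (29-33)²=16
Sum = 62
MSE = 62/5 = 62/5

62/5


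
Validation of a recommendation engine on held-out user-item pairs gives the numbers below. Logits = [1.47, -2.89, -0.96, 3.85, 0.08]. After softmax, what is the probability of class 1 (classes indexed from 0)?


Exponentials: e^1.47=4.3492, e^-2.89=0.0556, e^-0.96=0.3829, e^3.85=46.9931, e^0.08=1.0833
Sum = 52.8641
Softmax = [0.0823, 0.0011, 0.0072, 0.8889, 0.0205]
p[1] = 0.0556/52.8641 = 0.0011

0.0011


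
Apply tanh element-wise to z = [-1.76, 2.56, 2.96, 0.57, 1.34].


tanh(-1.76) = -0.9425
tanh(2.56) = 0.9881
tanh(2.96) = 0.9946
tanh(0.57) = 0.5154
tanh(1.34) = 0.8717
result = [-0.9425, 0.9881, 0.9946, 0.5154, 0.8717]

[-0.9425, 0.9881, 0.9946, 0.5154, 0.8717]


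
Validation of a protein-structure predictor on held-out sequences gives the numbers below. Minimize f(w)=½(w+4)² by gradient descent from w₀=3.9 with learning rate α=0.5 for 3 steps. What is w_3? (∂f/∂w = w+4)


step 1: grad = 3.9+4 = 7.9; w = 3.9 - 0.5·(7.9) = -0.05
step 2: grad = -0.05+4 = 3.95; w = -0.05 - 0.5·(3.95) = -2.025
step 3: grad = -2.025+4 = 1.975; w = -2.025 - 0.5·(1.975) = -3.0125

-3.0125


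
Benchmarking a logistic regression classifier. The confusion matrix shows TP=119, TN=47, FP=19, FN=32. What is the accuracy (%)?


Accuracy = (TP+TN)/(TP+TN+FP+FN)
= (119+47)/(217)
= 166/217 = 76.5%

76.5%


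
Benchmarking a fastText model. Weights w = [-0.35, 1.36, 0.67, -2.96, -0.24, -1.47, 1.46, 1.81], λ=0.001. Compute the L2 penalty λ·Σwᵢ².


‖w‖₂² = (-0.35)² + (1.36)² + (0.67)² + (-2.96)² + (-0.24)² + (-1.47)² + (1.46)² + (1.81)²
     = 0.1225 + 1.8496 + 0.4489 + 8.7616 + 0.0576 + 2.1609 + 2.1316 + 3.2761
     = 18.8088
λ·‖w‖₂² = 0.001·18.8088 = 0.018809

0.018809


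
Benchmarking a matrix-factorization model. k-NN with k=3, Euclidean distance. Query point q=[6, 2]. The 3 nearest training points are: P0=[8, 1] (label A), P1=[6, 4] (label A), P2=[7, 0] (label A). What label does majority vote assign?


d(q,P0) = 2.2361  (label A)
d(q,P1) = 2.0  (label A)
d(q,P2) = 2.2361  (label A)
Votes: A=3, B=0
Majority → A

A


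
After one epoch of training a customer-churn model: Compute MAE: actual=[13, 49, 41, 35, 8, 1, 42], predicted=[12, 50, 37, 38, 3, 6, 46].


Absolute errors: |13-12|=1, |49-50|=1, |41-37|=4, |35-38|=3, |8-3|=5, |1-6|=5, |42-46|=4
Sum = 23
MAE = 23/7 = 23/7

23/7


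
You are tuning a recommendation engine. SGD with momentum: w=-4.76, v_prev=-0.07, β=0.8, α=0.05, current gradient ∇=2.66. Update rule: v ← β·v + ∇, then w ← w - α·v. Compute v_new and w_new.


v_new = 0.8·-0.07 + 2.66 = -0.056 + 2.66 = 2.604
w_new = -4.76 - 0.05·2.604 = -4.76 - 0.1302 = -4.8902

v_new=2.604, w_new=-4.8902


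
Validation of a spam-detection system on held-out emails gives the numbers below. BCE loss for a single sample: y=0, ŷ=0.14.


BCE = -[y·ln(p) + (1-y)·ln(1-p)]
= -0 - 1·ln(1-0.14)
= -ln(0.86) = 0.1508

0.1508


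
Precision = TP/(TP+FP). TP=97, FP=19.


Precision = TP/(TP+FP)
= 97/(97+19)
= 97/116 = 83.62%

83.62%


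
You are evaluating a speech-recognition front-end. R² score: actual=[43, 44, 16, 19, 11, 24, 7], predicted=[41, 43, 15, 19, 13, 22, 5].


ȳ = 23.4286
SS_res = Σ(y-ŷ)² = 18
SS_tot = Σ(y-ȳ)² = 1305.71
R² = 1 - SS_res/SS_tot = 1 - 0.0138 = 0.9862

0.9862


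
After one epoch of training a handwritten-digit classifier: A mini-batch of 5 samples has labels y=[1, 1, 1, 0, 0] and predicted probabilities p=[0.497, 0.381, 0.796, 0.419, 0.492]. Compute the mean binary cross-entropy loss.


L[0] = -ln(0.497) = 0.6992
L[1] = -ln(0.381) = 0.965
L[2] = -ln(0.796) = 0.2282
L[3] = -ln(1-0.419) = -ln(0.581) = 0.543
L[4] = -ln(1-0.492) = -ln(0.508) = 0.6773
mean = (0.6992 + 0.965 + 0.2282 + 0.543 + 0.6773)/5 = 0.6225

0.6225


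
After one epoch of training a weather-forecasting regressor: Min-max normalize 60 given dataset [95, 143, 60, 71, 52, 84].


min=52, max=143
(60-52)/(143-52) = 8/91 = 0.0879

0.0879


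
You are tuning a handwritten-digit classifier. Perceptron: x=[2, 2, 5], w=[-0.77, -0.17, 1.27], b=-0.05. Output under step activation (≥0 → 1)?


z = (2)·(-0.77) + (2)·(-0.17) + (5)·(1.27) - 0.05
  = 4.42
step(z) = 1 (z≥0)

1


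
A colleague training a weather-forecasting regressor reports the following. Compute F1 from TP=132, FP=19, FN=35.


Precision = 132/151 = 0.8742
Recall = 132/167 = 0.7904
F1 = 2·P·R/(P+R) = 2·TP/(2·TP+FP+FN) = 264/(264+19+35) = 264/318 = 0.8302

0.8302


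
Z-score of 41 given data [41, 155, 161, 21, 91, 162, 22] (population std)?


μ = 93.2857, σ = 61.1338
z = (41 - 93.2857)/61.1338 = -0.8553

-0.8553


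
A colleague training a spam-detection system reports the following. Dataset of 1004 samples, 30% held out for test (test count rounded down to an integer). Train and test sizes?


Test = ⌊1004·30/100⌋ = 301
Train = 1004 - 301 = 703

Train: 703, Test: 301


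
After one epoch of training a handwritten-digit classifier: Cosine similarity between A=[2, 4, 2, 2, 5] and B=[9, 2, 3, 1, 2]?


A·B = 2·9 + 4·2 + 2·3 + 2·1 + 5·2 = 44
‖A‖ = √53 = 7.2801, ‖B‖ = √99 = 9.9499
cos = 44/(√53·√99) = 44/√5247 = 0.6074

0.6074


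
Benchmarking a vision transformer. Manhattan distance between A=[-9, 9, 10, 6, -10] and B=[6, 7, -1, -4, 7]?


d = |-9-6| + |9-7| + |10+ 1| + |6+ 4| + |-10-7|
  = 15 + 2 + 11 + 10 + 17
  = 55

55


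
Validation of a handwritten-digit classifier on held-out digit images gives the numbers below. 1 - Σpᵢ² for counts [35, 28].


Probabilities: [35/63, 28/63] ≈ [0.5556, 0.4444]
Σpᵢ² = (1225 + 784)/63² = 2009/3969
Gini = 1 - Σpᵢ² = 1 - 2009/3969 = 0.4938

0.4938


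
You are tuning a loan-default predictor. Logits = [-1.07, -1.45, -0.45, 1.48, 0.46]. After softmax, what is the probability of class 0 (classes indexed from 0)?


Exponentials: e^-1.07=0.343, e^-1.45=0.2346, e^-0.45=0.6376, e^1.48=4.3929, e^0.46=1.5841
Sum = 7.1922
Softmax = [0.0477, 0.0326, 0.0887, 0.6108, 0.2202]
p[0] = 0.343/7.1922 = 0.0477

0.0477


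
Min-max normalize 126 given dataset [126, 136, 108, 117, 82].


min=82, max=136
(126-82)/(136-82) = 44/54 = 0.8148

0.8148


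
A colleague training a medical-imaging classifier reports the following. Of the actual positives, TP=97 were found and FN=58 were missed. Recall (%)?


Recall = TP/(TP+FN)
= 97/(97+58)
= 97/155 = 62.58%

62.58%


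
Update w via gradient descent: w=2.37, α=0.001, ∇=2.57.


w_new = w - α·∇
= 2.37 - 0.001·2.57
= 2.37 - 0.00257
= 2.36743

2.36743


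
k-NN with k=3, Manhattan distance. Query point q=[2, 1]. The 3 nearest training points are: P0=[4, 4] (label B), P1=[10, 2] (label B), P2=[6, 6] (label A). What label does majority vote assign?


d(q,P0) = 5  (label B)
d(q,P1) = 9  (label B)
d(q,P2) = 9  (label A)
Votes: A=1, B=2
Majority → B

B


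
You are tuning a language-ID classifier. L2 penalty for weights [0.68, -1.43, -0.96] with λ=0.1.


‖w‖₂² = (0.68)² + (-1.43)² + (-0.96)²
     = 0.4624 + 2.0449 + 0.9216
     = 3.4289
λ·‖w‖₂² = 0.1·3.4289 = 0.34289

0.34289


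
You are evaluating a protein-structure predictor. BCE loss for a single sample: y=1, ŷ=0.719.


BCE = -[y·ln(p) + (1-y)·ln(1-p)]
= -1·ln(0.719) - 0
= -ln(0.719) = 0.3299

0.3299


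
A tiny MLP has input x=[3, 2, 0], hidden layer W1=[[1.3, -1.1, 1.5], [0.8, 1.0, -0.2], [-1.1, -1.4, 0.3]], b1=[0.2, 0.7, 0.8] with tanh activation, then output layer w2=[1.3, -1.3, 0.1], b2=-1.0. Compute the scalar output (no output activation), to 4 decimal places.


z1[0] = (1.3)·(3) + (-1.1)·(2) + (1.5)·(0) + 0.2 = 1.9
z1[1] = (0.8)·(3) + (1.0)·(2) + (-0.2)·(0) + 0.7 = 5.1
z1[2] = (-1.1)·(3) + (-1.4)·(2) + (0.3)·(0) + 0.8 = -5.3
h = tanh(z1) = [0.9562, 0.9999, -1.0]
output = (1.3)·(0.9562) + (-1.3)·(0.9999) + (0.1)·(-1.0) - 1.0 = -1.1568

-1.1568


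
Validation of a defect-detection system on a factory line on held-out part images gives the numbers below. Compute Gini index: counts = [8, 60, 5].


Probabilities: [8/73, 60/73, 5/73] ≈ [0.1096, 0.8219, 0.0685]
Σpᵢ² = (64 + 3600 + 25)/73² = 3689/5329
Gini = 1 - Σpᵢ² = 1 - 3689/5329 = 0.3078

0.3078


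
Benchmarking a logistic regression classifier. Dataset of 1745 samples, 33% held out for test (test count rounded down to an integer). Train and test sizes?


Test = ⌊1745·33/100⌋ = 575
Train = 1745 - 575 = 1170

Train: 1170, Test: 575


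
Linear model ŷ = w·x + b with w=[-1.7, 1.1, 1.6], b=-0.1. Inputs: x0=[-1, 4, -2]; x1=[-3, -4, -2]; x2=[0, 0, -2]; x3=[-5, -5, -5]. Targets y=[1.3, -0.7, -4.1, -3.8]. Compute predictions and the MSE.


ŷ0 = (-1.7)·(-1) + (1.1)·(4) + (1.6)·(-2) - 0.1 = 2.8
ŷ1 = (-1.7)·(-3) + (1.1)·(-4) + (1.6)·(-2) - 0.1 = -2.6
ŷ2 = (-1.7)·(0) + (1.1)·(0) + (1.6)·(-2) - 0.1 = -3.3
ŷ3 = (-1.7)·(-5) + (1.1)·(-5) + (1.6)·(-5) - 0.1 = -5.1
errors² = [2.25, 3.61, 0.64, 1.69]
MSE = 8.1900/4 = 2.0475

2.0475


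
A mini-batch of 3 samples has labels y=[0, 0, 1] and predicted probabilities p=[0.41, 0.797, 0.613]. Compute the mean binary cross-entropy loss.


L[0] = -ln(1-0.41) = -ln(0.59) = 0.5276
L[1] = -ln(1-0.797) = -ln(0.203) = 1.5945
L[2] = -ln(0.613) = 0.4894
mean = (0.5276 + 1.5945 + 0.4894)/3 = 0.8705

0.8705
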